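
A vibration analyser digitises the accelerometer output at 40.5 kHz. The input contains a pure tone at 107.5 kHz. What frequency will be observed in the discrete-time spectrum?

14 kHz

107.5 kHz mod fs = 26.5 kHz.
26.5 kHz > fs/2 = 20.25 kHz, folds to fs − 26.5 kHz = 14 kHz.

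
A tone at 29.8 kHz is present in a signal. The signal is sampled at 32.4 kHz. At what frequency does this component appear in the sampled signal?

2.6 kHz

29.8 kHz > fs/2 = 16.2 kHz, folds to fs − 29.8 kHz = 2.6 kHz.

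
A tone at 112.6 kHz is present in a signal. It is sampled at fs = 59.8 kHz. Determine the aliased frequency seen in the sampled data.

112.6 kHz mod fs = 52.8 kHz.
52.8 kHz > fs/2 = 29.9 kHz, folds to fs − 52.8 kHz = 7 kHz.

7 kHz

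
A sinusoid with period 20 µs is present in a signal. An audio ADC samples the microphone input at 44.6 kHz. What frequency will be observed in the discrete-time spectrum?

5.4 kHz

T = 20 µs → f = 1/T = 50 kHz.
50 kHz mod fs = 5.4 kHz.
5.4 kHz ≤ fs/2 = 22.3 kHz, appears at 5.4 kHz.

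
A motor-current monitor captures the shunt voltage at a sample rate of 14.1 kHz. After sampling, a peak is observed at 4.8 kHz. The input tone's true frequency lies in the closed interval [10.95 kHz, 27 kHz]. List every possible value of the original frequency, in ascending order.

18.9 kHz, 23.4 kHz

Frequencies that alias to 4.8 kHz are k·fs ± 4.8 kHz for integer k ≥ 0.
k=0: 4.8 kHz.
k=1: 9.3 kHz, 18.9 kHz.
k=2: 23.4 kHz, 33 kHz.
k=3: 37.5 kHz, 47.1 kHz.
Within [10.95 kHz, 27 kHz]: 18.9 kHz, 23.4 kHz.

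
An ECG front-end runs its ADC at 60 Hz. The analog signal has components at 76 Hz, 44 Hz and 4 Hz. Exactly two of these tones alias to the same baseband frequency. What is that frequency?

16 Hz

fs/2 = 30 Hz.
76 Hz mod fs = 16 Hz.
16 Hz ≤ fs/2 = 30 Hz, appears at 16 Hz.
44 Hz > fs/2 = 30 Hz, folds to fs − 44 Hz = 16 Hz.
4 Hz ≤ fs/2 = 30 Hz, passes unchanged.
44 Hz and 76 Hz both map to 16 Hz.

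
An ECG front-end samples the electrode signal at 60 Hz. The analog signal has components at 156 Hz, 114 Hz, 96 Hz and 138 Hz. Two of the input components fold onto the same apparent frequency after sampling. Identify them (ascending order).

fs/2 = 30 Hz.
156 Hz mod fs = 36 Hz.
36 Hz > fs/2 = 30 Hz, folds to fs − 36 Hz = 24 Hz.
114 Hz mod fs = 54 Hz.
54 Hz > fs/2 = 30 Hz, folds to fs − 54 Hz = 6 Hz.
96 Hz mod fs = 36 Hz.
36 Hz > fs/2 = 30 Hz, folds to fs − 36 Hz = 24 Hz.
138 Hz mod fs = 18 Hz.
18 Hz ≤ fs/2 = 30 Hz, appears at 18 Hz.
96 Hz and 156 Hz both map to 24 Hz.

96 Hz, 156 Hz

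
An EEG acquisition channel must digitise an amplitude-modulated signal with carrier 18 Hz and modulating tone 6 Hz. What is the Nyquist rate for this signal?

48 Hz

AM sidebands sit at fc ± fm = 12 Hz and 24 Hz.
Highest-frequency component: 24 Hz.
Nyquist rate = 2 × 24 Hz = 48 Hz.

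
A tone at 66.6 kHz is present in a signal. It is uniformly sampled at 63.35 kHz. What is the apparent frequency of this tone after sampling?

3.25 kHz

66.6 kHz mod fs = 3.25 kHz.
3.25 kHz ≤ fs/2 = 31.675 kHz, appears at 3.25 kHz.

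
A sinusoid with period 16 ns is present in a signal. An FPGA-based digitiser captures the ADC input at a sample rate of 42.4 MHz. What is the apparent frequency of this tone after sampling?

20.1 MHz

T = 16 ns → f = 1/T = 62.5 MHz.
62.5 MHz mod fs = 20.1 MHz.
20.1 MHz ≤ fs/2 = 21.2 MHz, appears at 20.1 MHz.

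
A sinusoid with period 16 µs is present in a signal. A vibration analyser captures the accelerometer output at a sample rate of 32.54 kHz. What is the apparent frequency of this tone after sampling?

T = 16 µs → f = 1/T = 62.5 kHz.
62.5 kHz mod fs = 29.96 kHz.
29.96 kHz > fs/2 = 16.27 kHz, folds to fs − 29.96 kHz = 2.58 kHz.

2.58 kHz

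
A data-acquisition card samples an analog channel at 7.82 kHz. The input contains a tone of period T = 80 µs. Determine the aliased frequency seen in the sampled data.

T = 80 µs → f = 1/T = 12.5 kHz.
12.5 kHz mod fs = 4.68 kHz.
4.68 kHz > fs/2 = 3.91 kHz, folds to fs − 4.68 kHz = 3.14 kHz.

3.14 kHz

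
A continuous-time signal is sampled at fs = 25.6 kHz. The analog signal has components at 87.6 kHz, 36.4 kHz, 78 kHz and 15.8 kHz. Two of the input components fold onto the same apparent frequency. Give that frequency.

10.8 kHz

fs/2 = 12.8 kHz.
87.6 kHz mod fs = 10.8 kHz.
10.8 kHz ≤ fs/2 = 12.8 kHz, appears at 10.8 kHz.
36.4 kHz mod fs = 10.8 kHz.
10.8 kHz ≤ fs/2 = 12.8 kHz, appears at 10.8 kHz.
78 kHz mod fs = 1.2 kHz.
1.2 kHz ≤ fs/2 = 12.8 kHz, appears at 1.2 kHz.
15.8 kHz > fs/2 = 12.8 kHz, folds to fs − 15.8 kHz = 9.8 kHz.
36.4 kHz and 87.6 kHz both map to 10.8 kHz.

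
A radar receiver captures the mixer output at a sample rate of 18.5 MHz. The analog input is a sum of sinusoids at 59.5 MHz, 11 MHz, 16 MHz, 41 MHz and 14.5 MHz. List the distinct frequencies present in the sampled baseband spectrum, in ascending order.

fs/2 = 9.25 MHz.
59.5 MHz mod fs = 4 MHz.
4 MHz ≤ fs/2 = 9.25 MHz, appears at 4 MHz.
11 MHz > fs/2 = 9.25 MHz, folds to fs − 11 MHz = 7.5 MHz.
16 MHz > fs/2 = 9.25 MHz, folds to fs − 16 MHz = 2.5 MHz.
41 MHz mod fs = 4 MHz.
4 MHz ≤ fs/2 = 9.25 MHz, appears at 4 MHz.
14.5 MHz > fs/2 = 9.25 MHz, folds to fs − 14.5 MHz = 4 MHz.
Distinct values: {2.5 MHz, 4 MHz, 7.5 MHz}.

2.5 MHz, 4 MHz, 7.5 MHz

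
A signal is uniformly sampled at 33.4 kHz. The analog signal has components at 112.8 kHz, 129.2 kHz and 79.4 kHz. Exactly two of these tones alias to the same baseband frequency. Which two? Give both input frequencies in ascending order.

79.4 kHz, 112.8 kHz

fs/2 = 16.7 kHz.
112.8 kHz mod fs = 12.6 kHz.
12.6 kHz ≤ fs/2 = 16.7 kHz, appears at 12.6 kHz.
129.2 kHz mod fs = 29 kHz.
29 kHz > fs/2 = 16.7 kHz, folds to fs − 29 kHz = 4.4 kHz.
79.4 kHz mod fs = 12.6 kHz.
12.6 kHz ≤ fs/2 = 16.7 kHz, appears at 12.6 kHz.
79.4 kHz and 112.8 kHz both map to 12.6 kHz.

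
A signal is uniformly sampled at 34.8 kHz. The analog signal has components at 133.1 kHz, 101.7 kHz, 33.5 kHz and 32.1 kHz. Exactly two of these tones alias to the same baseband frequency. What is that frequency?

2.7 kHz

fs/2 = 17.4 kHz.
133.1 kHz mod fs = 28.7 kHz.
28.7 kHz > fs/2 = 17.4 kHz, folds to fs − 28.7 kHz = 6.1 kHz.
101.7 kHz mod fs = 32.1 kHz.
32.1 kHz > fs/2 = 17.4 kHz, folds to fs − 32.1 kHz = 2.7 kHz.
33.5 kHz > fs/2 = 17.4 kHz, folds to fs − 33.5 kHz = 1.3 kHz.
32.1 kHz > fs/2 = 17.4 kHz, folds to fs − 32.1 kHz = 2.7 kHz.
32.1 kHz and 101.7 kHz both map to 2.7 kHz.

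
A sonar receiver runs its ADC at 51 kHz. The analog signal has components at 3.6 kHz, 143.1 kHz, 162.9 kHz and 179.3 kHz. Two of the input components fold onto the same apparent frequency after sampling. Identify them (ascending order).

fs/2 = 25.5 kHz.
3.6 kHz ≤ fs/2 = 25.5 kHz, passes unchanged.
143.1 kHz mod fs = 41.1 kHz.
41.1 kHz > fs/2 = 25.5 kHz, folds to fs − 41.1 kHz = 9.9 kHz.
162.9 kHz mod fs = 9.9 kHz.
9.9 kHz ≤ fs/2 = 25.5 kHz, appears at 9.9 kHz.
179.3 kHz mod fs = 26.3 kHz.
26.3 kHz > fs/2 = 25.5 kHz, folds to fs − 26.3 kHz = 24.7 kHz.
143.1 kHz and 162.9 kHz both map to 9.9 kHz.

143.1 kHz, 162.9 kHz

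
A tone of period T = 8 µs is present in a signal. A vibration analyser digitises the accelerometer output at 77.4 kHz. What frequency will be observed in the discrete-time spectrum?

T = 8 µs → f = 1/T = 125 kHz.
125 kHz mod fs = 47.6 kHz.
47.6 kHz > fs/2 = 38.7 kHz, folds to fs − 47.6 kHz = 29.8 kHz.

29.8 kHz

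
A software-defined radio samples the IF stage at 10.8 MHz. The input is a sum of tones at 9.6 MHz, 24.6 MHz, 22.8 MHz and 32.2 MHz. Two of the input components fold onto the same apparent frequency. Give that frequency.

1.2 MHz

fs/2 = 5.4 MHz.
9.6 MHz > fs/2 = 5.4 MHz, folds to fs − 9.6 MHz = 1.2 MHz.
24.6 MHz mod fs = 3 MHz.
3 MHz ≤ fs/2 = 5.4 MHz, appears at 3 MHz.
22.8 MHz mod fs = 1.2 MHz.
1.2 MHz ≤ fs/2 = 5.4 MHz, appears at 1.2 MHz.
32.2 MHz mod fs = 10.6 MHz.
10.6 MHz > fs/2 = 5.4 MHz, folds to fs − 10.6 MHz = 0.2 MHz.
9.6 MHz and 22.8 MHz both map to 1.2 MHz.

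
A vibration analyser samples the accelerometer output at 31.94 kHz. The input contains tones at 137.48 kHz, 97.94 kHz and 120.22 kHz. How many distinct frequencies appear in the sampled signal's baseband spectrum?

3

fs/2 = 15.97 kHz.
137.48 kHz mod fs = 9.72 kHz.
9.72 kHz ≤ fs/2 = 15.97 kHz, appears at 9.72 kHz.
97.94 kHz mod fs = 2.12 kHz.
2.12 kHz ≤ fs/2 = 15.97 kHz, appears at 2.12 kHz.
120.22 kHz mod fs = 24.4 kHz.
24.4 kHz > fs/2 = 15.97 kHz, folds to fs − 24.4 kHz = 7.54 kHz.
Distinct values: {2.12 kHz, 7.54 kHz, 9.72 kHz} → 3.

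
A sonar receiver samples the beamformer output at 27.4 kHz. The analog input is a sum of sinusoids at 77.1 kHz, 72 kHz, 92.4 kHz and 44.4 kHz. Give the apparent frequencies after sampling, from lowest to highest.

fs/2 = 13.7 kHz.
77.1 kHz mod fs = 22.3 kHz.
22.3 kHz > fs/2 = 13.7 kHz, folds to fs − 22.3 kHz = 5.1 kHz.
72 kHz mod fs = 17.2 kHz.
17.2 kHz > fs/2 = 13.7 kHz, folds to fs − 17.2 kHz = 10.2 kHz.
92.4 kHz mod fs = 10.2 kHz.
10.2 kHz ≤ fs/2 = 13.7 kHz, appears at 10.2 kHz.
44.4 kHz mod fs = 17 kHz.
17 kHz > fs/2 = 13.7 kHz, folds to fs − 17 kHz = 10.4 kHz.
Distinct values: {5.1 kHz, 10.2 kHz, 10.4 kHz}.

5.1 kHz, 10.2 kHz, 10.4 kHz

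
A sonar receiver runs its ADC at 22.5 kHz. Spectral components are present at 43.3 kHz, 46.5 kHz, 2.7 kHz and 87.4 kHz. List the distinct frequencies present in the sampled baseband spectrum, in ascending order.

fs/2 = 11.25 kHz.
43.3 kHz mod fs = 20.8 kHz.
20.8 kHz > fs/2 = 11.25 kHz, folds to fs − 20.8 kHz = 1.7 kHz.
46.5 kHz mod fs = 1.5 kHz.
1.5 kHz ≤ fs/2 = 11.25 kHz, appears at 1.5 kHz.
2.7 kHz ≤ fs/2 = 11.25 kHz, passes unchanged.
87.4 kHz mod fs = 19.9 kHz.
19.9 kHz > fs/2 = 11.25 kHz, folds to fs − 19.9 kHz = 2.6 kHz.
Distinct values: {1.5 kHz, 1.7 kHz, 2.6 kHz, 2.7 kHz}.

1.5 kHz, 1.7 kHz, 2.6 kHz, 2.7 kHz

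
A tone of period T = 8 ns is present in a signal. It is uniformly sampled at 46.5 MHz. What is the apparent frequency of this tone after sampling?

T = 8 ns → f = 1/T = 125 MHz.
125 MHz mod fs = 32 MHz.
32 MHz > fs/2 = 23.25 MHz, folds to fs − 32 MHz = 14.5 MHz.

14.5 MHz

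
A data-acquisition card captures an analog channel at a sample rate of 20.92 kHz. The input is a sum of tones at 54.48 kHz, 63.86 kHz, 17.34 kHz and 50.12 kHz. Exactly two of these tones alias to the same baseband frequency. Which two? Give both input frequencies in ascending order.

50.12 kHz, 54.48 kHz

fs/2 = 10.46 kHz.
54.48 kHz mod fs = 12.64 kHz.
12.64 kHz > fs/2 = 10.46 kHz, folds to fs − 12.64 kHz = 8.28 kHz.
63.86 kHz mod fs = 1.1 kHz.
1.1 kHz ≤ fs/2 = 10.46 kHz, appears at 1.1 kHz.
17.34 kHz > fs/2 = 10.46 kHz, folds to fs − 17.34 kHz = 3.58 kHz.
50.12 kHz mod fs = 8.28 kHz.
8.28 kHz ≤ fs/2 = 10.46 kHz, appears at 8.28 kHz.
50.12 kHz and 54.48 kHz both map to 8.28 kHz.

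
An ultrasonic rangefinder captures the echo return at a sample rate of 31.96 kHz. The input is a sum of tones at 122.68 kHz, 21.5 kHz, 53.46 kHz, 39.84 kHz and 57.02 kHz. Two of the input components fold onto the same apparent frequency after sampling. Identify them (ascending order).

21.5 kHz, 53.46 kHz

fs/2 = 15.98 kHz.
122.68 kHz mod fs = 26.8 kHz.
26.8 kHz > fs/2 = 15.98 kHz, folds to fs − 26.8 kHz = 5.16 kHz.
21.5 kHz > fs/2 = 15.98 kHz, folds to fs − 21.5 kHz = 10.46 kHz.
53.46 kHz mod fs = 21.5 kHz.
21.5 kHz > fs/2 = 15.98 kHz, folds to fs − 21.5 kHz = 10.46 kHz.
39.84 kHz mod fs = 7.88 kHz.
7.88 kHz ≤ fs/2 = 15.98 kHz, appears at 7.88 kHz.
57.02 kHz mod fs = 25.06 kHz.
25.06 kHz > fs/2 = 15.98 kHz, folds to fs − 25.06 kHz = 6.9 kHz.
21.5 kHz and 53.46 kHz both map to 10.46 kHz.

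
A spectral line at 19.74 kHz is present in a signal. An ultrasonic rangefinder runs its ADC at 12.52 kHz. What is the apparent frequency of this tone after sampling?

5.3 kHz

19.74 kHz mod fs = 7.22 kHz.
7.22 kHz > fs/2 = 6.26 kHz, folds to fs − 7.22 kHz = 5.3 kHz.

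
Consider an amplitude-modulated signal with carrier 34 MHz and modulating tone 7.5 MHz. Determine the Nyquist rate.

83 MHz

AM sidebands sit at fc ± fm = 26.5 MHz and 41.5 MHz.
Highest-frequency component: 41.5 MHz.
Nyquist rate = 2 × 41.5 MHz = 83 MHz.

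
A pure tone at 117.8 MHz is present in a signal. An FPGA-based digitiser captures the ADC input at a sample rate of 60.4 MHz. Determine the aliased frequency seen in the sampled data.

117.8 MHz mod fs = 57.4 MHz.
57.4 MHz > fs/2 = 30.2 MHz, folds to fs − 57.4 MHz = 3 MHz.

3 MHz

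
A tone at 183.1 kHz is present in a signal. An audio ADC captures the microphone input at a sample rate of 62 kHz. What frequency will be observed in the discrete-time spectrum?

2.9 kHz

183.1 kHz mod fs = 59.1 kHz.
59.1 kHz > fs/2 = 31 kHz, folds to fs − 59.1 kHz = 2.9 kHz.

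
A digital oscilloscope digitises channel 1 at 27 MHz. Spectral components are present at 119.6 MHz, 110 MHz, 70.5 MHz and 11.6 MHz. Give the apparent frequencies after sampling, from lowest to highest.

2 MHz, 10.5 MHz, 11.6 MHz

fs/2 = 13.5 MHz.
119.6 MHz mod fs = 11.6 MHz.
11.6 MHz ≤ fs/2 = 13.5 MHz, appears at 11.6 MHz.
110 MHz mod fs = 2 MHz.
2 MHz ≤ fs/2 = 13.5 MHz, appears at 2 MHz.
70.5 MHz mod fs = 16.5 MHz.
16.5 MHz > fs/2 = 13.5 MHz, folds to fs − 16.5 MHz = 10.5 MHz.
11.6 MHz ≤ fs/2 = 13.5 MHz, passes unchanged.
Distinct values: {2 MHz, 10.5 MHz, 11.6 MHz}.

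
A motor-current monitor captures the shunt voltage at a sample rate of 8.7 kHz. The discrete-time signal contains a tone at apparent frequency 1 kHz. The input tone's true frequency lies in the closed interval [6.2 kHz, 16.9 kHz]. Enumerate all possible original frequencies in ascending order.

7.7 kHz, 9.7 kHz, 16.4 kHz

Frequencies that alias to 1 kHz are k·fs ± 1 kHz for integer k ≥ 0.
k=0: 1 kHz.
k=1: 7.7 kHz, 9.7 kHz.
k=2: 16.4 kHz, 18.4 kHz.
k=3: 25.1 kHz, 27.1 kHz.
Within [6.2 kHz, 16.9 kHz]: 7.7 kHz, 9.7 kHz, 16.4 kHz.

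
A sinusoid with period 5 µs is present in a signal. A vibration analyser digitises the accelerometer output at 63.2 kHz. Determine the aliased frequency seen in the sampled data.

T = 5 µs → f = 1/T = 200 kHz.
200 kHz mod fs = 10.4 kHz.
10.4 kHz ≤ fs/2 = 31.6 kHz, appears at 10.4 kHz.

10.4 kHz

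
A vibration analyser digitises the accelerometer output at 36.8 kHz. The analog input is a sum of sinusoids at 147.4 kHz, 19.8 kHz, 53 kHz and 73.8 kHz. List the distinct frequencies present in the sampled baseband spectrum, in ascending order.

fs/2 = 18.4 kHz.
147.4 kHz mod fs = 0.2 kHz.
0.2 kHz ≤ fs/2 = 18.4 kHz, appears at 0.2 kHz.
19.8 kHz > fs/2 = 18.4 kHz, folds to fs − 19.8 kHz = 17 kHz.
53 kHz mod fs = 16.2 kHz.
16.2 kHz ≤ fs/2 = 18.4 kHz, appears at 16.2 kHz.
73.8 kHz mod fs = 0.2 kHz.
0.2 kHz ≤ fs/2 = 18.4 kHz, appears at 0.2 kHz.
Distinct values: {0.2 kHz, 16.2 kHz, 17 kHz}.

0.2 kHz, 16.2 kHz, 17 kHz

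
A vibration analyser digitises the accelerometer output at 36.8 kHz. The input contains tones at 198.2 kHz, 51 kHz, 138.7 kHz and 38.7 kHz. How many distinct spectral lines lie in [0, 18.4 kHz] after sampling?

3

fs/2 = 18.4 kHz.
198.2 kHz mod fs = 14.2 kHz.
14.2 kHz ≤ fs/2 = 18.4 kHz, appears at 14.2 kHz.
51 kHz mod fs = 14.2 kHz.
14.2 kHz ≤ fs/2 = 18.4 kHz, appears at 14.2 kHz.
138.7 kHz mod fs = 28.3 kHz.
28.3 kHz > fs/2 = 18.4 kHz, folds to fs − 28.3 kHz = 8.5 kHz.
38.7 kHz mod fs = 1.9 kHz.
1.9 kHz ≤ fs/2 = 18.4 kHz, appears at 1.9 kHz.
Distinct values: {1.9 kHz, 8.5 kHz, 14.2 kHz} → 3.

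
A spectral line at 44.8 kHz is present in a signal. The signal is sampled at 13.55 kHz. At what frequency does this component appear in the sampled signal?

44.8 kHz mod fs = 4.15 kHz.
4.15 kHz ≤ fs/2 = 6.775 kHz, appears at 4.15 kHz.

4.15 kHz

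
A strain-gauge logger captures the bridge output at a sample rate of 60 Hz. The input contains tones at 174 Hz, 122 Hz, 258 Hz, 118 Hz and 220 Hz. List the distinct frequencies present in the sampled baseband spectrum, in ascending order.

fs/2 = 30 Hz.
174 Hz mod fs = 54 Hz.
54 Hz > fs/2 = 30 Hz, folds to fs − 54 Hz = 6 Hz.
122 Hz mod fs = 2 Hz.
2 Hz ≤ fs/2 = 30 Hz, appears at 2 Hz.
258 Hz mod fs = 18 Hz.
18 Hz ≤ fs/2 = 30 Hz, appears at 18 Hz.
118 Hz mod fs = 58 Hz.
58 Hz > fs/2 = 30 Hz, folds to fs − 58 Hz = 2 Hz.
220 Hz mod fs = 40 Hz.
40 Hz > fs/2 = 30 Hz, folds to fs − 40 Hz = 20 Hz.
Distinct values: {2 Hz, 6 Hz, 18 Hz, 20 Hz}.

2 Hz, 6 Hz, 18 Hz, 20 Hz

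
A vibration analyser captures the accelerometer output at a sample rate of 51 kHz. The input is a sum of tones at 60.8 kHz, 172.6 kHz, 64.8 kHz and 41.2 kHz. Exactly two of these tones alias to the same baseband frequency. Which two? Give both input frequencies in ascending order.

fs/2 = 25.5 kHz.
60.8 kHz mod fs = 9.8 kHz.
9.8 kHz ≤ fs/2 = 25.5 kHz, appears at 9.8 kHz.
172.6 kHz mod fs = 19.6 kHz.
19.6 kHz ≤ fs/2 = 25.5 kHz, appears at 19.6 kHz.
64.8 kHz mod fs = 13.8 kHz.
13.8 kHz ≤ fs/2 = 25.5 kHz, appears at 13.8 kHz.
41.2 kHz > fs/2 = 25.5 kHz, folds to fs − 41.2 kHz = 9.8 kHz.
41.2 kHz and 60.8 kHz both map to 9.8 kHz.

41.2 kHz, 60.8 kHz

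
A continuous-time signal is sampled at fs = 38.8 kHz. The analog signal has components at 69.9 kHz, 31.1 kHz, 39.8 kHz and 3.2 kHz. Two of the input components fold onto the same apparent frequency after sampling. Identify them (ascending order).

31.1 kHz, 69.9 kHz

fs/2 = 19.4 kHz.
69.9 kHz mod fs = 31.1 kHz.
31.1 kHz > fs/2 = 19.4 kHz, folds to fs − 31.1 kHz = 7.7 kHz.
31.1 kHz > fs/2 = 19.4 kHz, folds to fs − 31.1 kHz = 7.7 kHz.
39.8 kHz mod fs = 1 kHz.
1 kHz ≤ fs/2 = 19.4 kHz, appears at 1 kHz.
3.2 kHz ≤ fs/2 = 19.4 kHz, passes unchanged.
31.1 kHz and 69.9 kHz both map to 7.7 kHz.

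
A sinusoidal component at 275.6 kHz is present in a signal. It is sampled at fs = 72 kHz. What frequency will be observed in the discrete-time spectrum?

12.4 kHz

275.6 kHz mod fs = 59.6 kHz.
59.6 kHz > fs/2 = 36 kHz, folds to fs − 59.6 kHz = 12.4 kHz.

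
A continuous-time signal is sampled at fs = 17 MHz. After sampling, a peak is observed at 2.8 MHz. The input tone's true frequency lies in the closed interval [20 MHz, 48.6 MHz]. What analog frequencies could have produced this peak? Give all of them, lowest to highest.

Frequencies that alias to 2.8 MHz are k·fs ± 2.8 MHz for integer k ≥ 0.
k=0: 2.8 MHz.
k=1: 14.2 MHz, 19.8 MHz.
k=2: 31.2 MHz, 36.8 MHz.
k=3: 48.2 MHz, 53.8 MHz.
k=4: 65.2 MHz, 70.8 MHz.
Within [20 MHz, 48.6 MHz]: 31.2 MHz, 36.8 MHz, 48.2 MHz.

31.2 MHz, 36.8 MHz, 48.2 MHz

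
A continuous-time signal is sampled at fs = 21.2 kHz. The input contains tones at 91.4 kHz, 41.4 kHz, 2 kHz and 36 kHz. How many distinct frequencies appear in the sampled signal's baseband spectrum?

4

fs/2 = 10.6 kHz.
91.4 kHz mod fs = 6.6 kHz.
6.6 kHz ≤ fs/2 = 10.6 kHz, appears at 6.6 kHz.
41.4 kHz mod fs = 20.2 kHz.
20.2 kHz > fs/2 = 10.6 kHz, folds to fs − 20.2 kHz = 1 kHz.
2 kHz ≤ fs/2 = 10.6 kHz, passes unchanged.
36 kHz mod fs = 14.8 kHz.
14.8 kHz > fs/2 = 10.6 kHz, folds to fs − 14.8 kHz = 6.4 kHz.
Distinct values: {1 kHz, 2 kHz, 6.4 kHz, 6.6 kHz} → 4.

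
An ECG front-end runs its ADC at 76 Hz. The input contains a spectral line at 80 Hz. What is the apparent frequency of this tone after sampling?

80 Hz mod fs = 4 Hz.
4 Hz ≤ fs/2 = 38 Hz, appears at 4 Hz.

4 Hz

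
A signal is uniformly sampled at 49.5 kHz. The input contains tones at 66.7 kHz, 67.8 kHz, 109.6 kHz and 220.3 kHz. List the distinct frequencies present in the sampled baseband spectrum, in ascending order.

10.6 kHz, 17.2 kHz, 18.3 kHz, 22.3 kHz

fs/2 = 24.75 kHz.
66.7 kHz mod fs = 17.2 kHz.
17.2 kHz ≤ fs/2 = 24.75 kHz, appears at 17.2 kHz.
67.8 kHz mod fs = 18.3 kHz.
18.3 kHz ≤ fs/2 = 24.75 kHz, appears at 18.3 kHz.
109.6 kHz mod fs = 10.6 kHz.
10.6 kHz ≤ fs/2 = 24.75 kHz, appears at 10.6 kHz.
220.3 kHz mod fs = 22.3 kHz.
22.3 kHz ≤ fs/2 = 24.75 kHz, appears at 22.3 kHz.
Distinct values: {10.6 kHz, 17.2 kHz, 18.3 kHz, 22.3 kHz}.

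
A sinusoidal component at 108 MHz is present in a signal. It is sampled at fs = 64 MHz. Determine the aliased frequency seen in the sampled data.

20 MHz

108 MHz mod fs = 44 MHz.
44 MHz > fs/2 = 32 MHz, folds to fs − 44 MHz = 20 MHz.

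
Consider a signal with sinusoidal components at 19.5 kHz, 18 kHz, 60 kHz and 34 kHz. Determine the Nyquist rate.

Highest-frequency component: 60 kHz.
Nyquist rate = 2 × 60 kHz = 120 kHz.

120 kHz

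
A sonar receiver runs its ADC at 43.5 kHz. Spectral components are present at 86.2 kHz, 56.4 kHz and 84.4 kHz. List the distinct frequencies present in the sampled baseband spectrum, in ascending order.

fs/2 = 21.75 kHz.
86.2 kHz mod fs = 42.7 kHz.
42.7 kHz > fs/2 = 21.75 kHz, folds to fs − 42.7 kHz = 0.8 kHz.
56.4 kHz mod fs = 12.9 kHz.
12.9 kHz ≤ fs/2 = 21.75 kHz, appears at 12.9 kHz.
84.4 kHz mod fs = 40.9 kHz.
40.9 kHz > fs/2 = 21.75 kHz, folds to fs − 40.9 kHz = 2.6 kHz.
Distinct values: {0.8 kHz, 2.6 kHz, 12.9 kHz}.

0.8 kHz, 2.6 kHz, 12.9 kHz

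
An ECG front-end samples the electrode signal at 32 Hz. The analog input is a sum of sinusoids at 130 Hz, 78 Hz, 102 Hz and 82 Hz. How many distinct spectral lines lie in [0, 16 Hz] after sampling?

3

fs/2 = 16 Hz.
130 Hz mod fs = 2 Hz.
2 Hz ≤ fs/2 = 16 Hz, appears at 2 Hz.
78 Hz mod fs = 14 Hz.
14 Hz ≤ fs/2 = 16 Hz, appears at 14 Hz.
102 Hz mod fs = 6 Hz.
6 Hz ≤ fs/2 = 16 Hz, appears at 6 Hz.
82 Hz mod fs = 18 Hz.
18 Hz > fs/2 = 16 Hz, folds to fs − 18 Hz = 14 Hz.
Distinct values: {2 Hz, 6 Hz, 14 Hz} → 3.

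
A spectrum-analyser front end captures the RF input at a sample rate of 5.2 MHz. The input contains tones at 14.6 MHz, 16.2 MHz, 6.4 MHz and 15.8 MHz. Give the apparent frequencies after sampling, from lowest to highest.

0.2 MHz, 0.6 MHz, 1 MHz, 1.2 MHz

fs/2 = 2.6 MHz.
14.6 MHz mod fs = 4.2 MHz.
4.2 MHz > fs/2 = 2.6 MHz, folds to fs − 4.2 MHz = 1 MHz.
16.2 MHz mod fs = 0.6 MHz.
0.6 MHz ≤ fs/2 = 2.6 MHz, appears at 0.6 MHz.
6.4 MHz mod fs = 1.2 MHz.
1.2 MHz ≤ fs/2 = 2.6 MHz, appears at 1.2 MHz.
15.8 MHz mod fs = 0.2 MHz.
0.2 MHz ≤ fs/2 = 2.6 MHz, appears at 0.2 MHz.
Distinct values: {0.2 MHz, 0.6 MHz, 1 MHz, 1.2 MHz}.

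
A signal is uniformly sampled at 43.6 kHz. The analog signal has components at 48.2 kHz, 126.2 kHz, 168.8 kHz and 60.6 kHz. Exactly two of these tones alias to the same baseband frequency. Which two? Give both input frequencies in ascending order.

48.2 kHz, 126.2 kHz

fs/2 = 21.8 kHz.
48.2 kHz mod fs = 4.6 kHz.
4.6 kHz ≤ fs/2 = 21.8 kHz, appears at 4.6 kHz.
126.2 kHz mod fs = 39 kHz.
39 kHz > fs/2 = 21.8 kHz, folds to fs − 39 kHz = 4.6 kHz.
168.8 kHz mod fs = 38 kHz.
38 kHz > fs/2 = 21.8 kHz, folds to fs − 38 kHz = 5.6 kHz.
60.6 kHz mod fs = 17 kHz.
17 kHz ≤ fs/2 = 21.8 kHz, appears at 17 kHz.
48.2 kHz and 126.2 kHz both map to 4.6 kHz.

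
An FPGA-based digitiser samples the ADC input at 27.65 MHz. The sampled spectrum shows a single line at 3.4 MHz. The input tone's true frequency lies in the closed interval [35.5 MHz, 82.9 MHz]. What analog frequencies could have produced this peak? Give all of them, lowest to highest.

Frequencies that alias to 3.4 MHz are k·fs ± 3.4 MHz for integer k ≥ 0.
k=0: 3.4 MHz.
k=1: 24.25 MHz, 31.05 MHz.
k=2: 51.9 MHz, 58.7 MHz.
k=3: 79.55 MHz, 86.35 MHz.
k=4: 107.2 MHz, 114 MHz.
Within [35.5 MHz, 82.9 MHz]: 51.9 MHz, 58.7 MHz, 79.55 MHz.

51.9 MHz, 58.7 MHz, 79.55 MHz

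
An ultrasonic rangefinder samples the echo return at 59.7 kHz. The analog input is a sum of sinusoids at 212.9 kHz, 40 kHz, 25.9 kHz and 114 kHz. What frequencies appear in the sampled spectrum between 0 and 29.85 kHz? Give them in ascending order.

fs/2 = 29.85 kHz.
212.9 kHz mod fs = 33.8 kHz.
33.8 kHz > fs/2 = 29.85 kHz, folds to fs − 33.8 kHz = 25.9 kHz.
40 kHz > fs/2 = 29.85 kHz, folds to fs − 40 kHz = 19.7 kHz.
25.9 kHz ≤ fs/2 = 29.85 kHz, passes unchanged.
114 kHz mod fs = 54.3 kHz.
54.3 kHz > fs/2 = 29.85 kHz, folds to fs − 54.3 kHz = 5.4 kHz.
Distinct values: {5.4 kHz, 19.7 kHz, 25.9 kHz}.

5.4 kHz, 19.7 kHz, 25.9 kHz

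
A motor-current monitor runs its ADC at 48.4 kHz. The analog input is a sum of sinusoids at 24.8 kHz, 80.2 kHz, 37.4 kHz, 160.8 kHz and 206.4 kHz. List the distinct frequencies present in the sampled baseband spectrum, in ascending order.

11 kHz, 12.8 kHz, 15.6 kHz, 16.6 kHz, 23.6 kHz

fs/2 = 24.2 kHz.
24.8 kHz > fs/2 = 24.2 kHz, folds to fs − 24.8 kHz = 23.6 kHz.
80.2 kHz mod fs = 31.8 kHz.
31.8 kHz > fs/2 = 24.2 kHz, folds to fs − 31.8 kHz = 16.6 kHz.
37.4 kHz > fs/2 = 24.2 kHz, folds to fs − 37.4 kHz = 11 kHz.
160.8 kHz mod fs = 15.6 kHz.
15.6 kHz ≤ fs/2 = 24.2 kHz, appears at 15.6 kHz.
206.4 kHz mod fs = 12.8 kHz.
12.8 kHz ≤ fs/2 = 24.2 kHz, appears at 12.8 kHz.
Distinct values: {11 kHz, 12.8 kHz, 15.6 kHz, 16.6 kHz, 23.6 kHz}.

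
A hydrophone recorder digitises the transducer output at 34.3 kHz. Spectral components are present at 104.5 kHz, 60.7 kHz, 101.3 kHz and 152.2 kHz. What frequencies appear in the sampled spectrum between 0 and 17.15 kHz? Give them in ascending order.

fs/2 = 17.15 kHz.
104.5 kHz mod fs = 1.6 kHz.
1.6 kHz ≤ fs/2 = 17.15 kHz, appears at 1.6 kHz.
60.7 kHz mod fs = 26.4 kHz.
26.4 kHz > fs/2 = 17.15 kHz, folds to fs − 26.4 kHz = 7.9 kHz.
101.3 kHz mod fs = 32.7 kHz.
32.7 kHz > fs/2 = 17.15 kHz, folds to fs − 32.7 kHz = 1.6 kHz.
152.2 kHz mod fs = 15 kHz.
15 kHz ≤ fs/2 = 17.15 kHz, appears at 15 kHz.
Distinct values: {1.6 kHz, 7.9 kHz, 15 kHz}.

1.6 kHz, 7.9 kHz, 15 kHz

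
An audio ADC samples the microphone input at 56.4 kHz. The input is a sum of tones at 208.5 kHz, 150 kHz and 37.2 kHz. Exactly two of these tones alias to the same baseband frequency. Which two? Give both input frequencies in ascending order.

fs/2 = 28.2 kHz.
208.5 kHz mod fs = 39.3 kHz.
39.3 kHz > fs/2 = 28.2 kHz, folds to fs − 39.3 kHz = 17.1 kHz.
150 kHz mod fs = 37.2 kHz.
37.2 kHz > fs/2 = 28.2 kHz, folds to fs − 37.2 kHz = 19.2 kHz.
37.2 kHz > fs/2 = 28.2 kHz, folds to fs − 37.2 kHz = 19.2 kHz.
37.2 kHz and 150 kHz both map to 19.2 kHz.

37.2 kHz, 150 kHz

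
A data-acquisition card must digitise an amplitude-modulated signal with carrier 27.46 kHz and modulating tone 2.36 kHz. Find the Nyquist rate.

AM sidebands sit at fc ± fm = 25.1 kHz and 29.82 kHz.
Highest-frequency component: 29.82 kHz.
Nyquist rate = 2 × 29.82 kHz = 59.64 kHz.

59.64 kHz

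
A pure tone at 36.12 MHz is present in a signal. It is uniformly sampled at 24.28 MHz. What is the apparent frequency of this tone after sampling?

36.12 MHz mod fs = 11.84 MHz.
11.84 MHz ≤ fs/2 = 12.14 MHz, appears at 11.84 MHz.

11.84 MHz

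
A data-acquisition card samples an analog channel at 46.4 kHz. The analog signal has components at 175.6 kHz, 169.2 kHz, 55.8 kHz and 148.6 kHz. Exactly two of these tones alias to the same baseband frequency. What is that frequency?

9.4 kHz

fs/2 = 23.2 kHz.
175.6 kHz mod fs = 36.4 kHz.
36.4 kHz > fs/2 = 23.2 kHz, folds to fs − 36.4 kHz = 10 kHz.
169.2 kHz mod fs = 30 kHz.
30 kHz > fs/2 = 23.2 kHz, folds to fs − 30 kHz = 16.4 kHz.
55.8 kHz mod fs = 9.4 kHz.
9.4 kHz ≤ fs/2 = 23.2 kHz, appears at 9.4 kHz.
148.6 kHz mod fs = 9.4 kHz.
9.4 kHz ≤ fs/2 = 23.2 kHz, appears at 9.4 kHz.
55.8 kHz and 148.6 kHz both map to 9.4 kHz.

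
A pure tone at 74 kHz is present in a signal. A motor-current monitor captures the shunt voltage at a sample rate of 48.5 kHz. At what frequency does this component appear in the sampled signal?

23 kHz

74 kHz mod fs = 25.5 kHz.
25.5 kHz > fs/2 = 24.25 kHz, folds to fs − 25.5 kHz = 23 kHz.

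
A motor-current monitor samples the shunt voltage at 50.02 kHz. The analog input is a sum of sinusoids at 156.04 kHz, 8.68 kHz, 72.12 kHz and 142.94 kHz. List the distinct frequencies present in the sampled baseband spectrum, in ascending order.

5.98 kHz, 7.12 kHz, 8.68 kHz, 22.1 kHz

fs/2 = 25.01 kHz.
156.04 kHz mod fs = 5.98 kHz.
5.98 kHz ≤ fs/2 = 25.01 kHz, appears at 5.98 kHz.
8.68 kHz ≤ fs/2 = 25.01 kHz, passes unchanged.
72.12 kHz mod fs = 22.1 kHz.
22.1 kHz ≤ fs/2 = 25.01 kHz, appears at 22.1 kHz.
142.94 kHz mod fs = 42.9 kHz.
42.9 kHz > fs/2 = 25.01 kHz, folds to fs − 42.9 kHz = 7.12 kHz.
Distinct values: {5.98 kHz, 7.12 kHz, 8.68 kHz, 22.1 kHz}.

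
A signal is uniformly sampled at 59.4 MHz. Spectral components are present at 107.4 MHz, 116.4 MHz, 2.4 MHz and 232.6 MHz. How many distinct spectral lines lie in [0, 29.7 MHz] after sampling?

fs/2 = 29.7 MHz.
107.4 MHz mod fs = 48 MHz.
48 MHz > fs/2 = 29.7 MHz, folds to fs − 48 MHz = 11.4 MHz.
116.4 MHz mod fs = 57 MHz.
57 MHz > fs/2 = 29.7 MHz, folds to fs − 57 MHz = 2.4 MHz.
2.4 MHz ≤ fs/2 = 29.7 MHz, passes unchanged.
232.6 MHz mod fs = 54.4 MHz.
54.4 MHz > fs/2 = 29.7 MHz, folds to fs − 54.4 MHz = 5 MHz.
Distinct values: {2.4 MHz, 5 MHz, 11.4 MHz} → 3.

3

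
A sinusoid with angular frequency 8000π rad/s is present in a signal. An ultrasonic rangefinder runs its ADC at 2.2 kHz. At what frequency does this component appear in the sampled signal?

0.4 kHz

ω = 8000π rad/s → f = ω/(2π) = 4000 Hz = 4 kHz.
4 kHz mod fs = 1.8 kHz.
1.8 kHz > fs/2 = 1.1 kHz, folds to fs − 1.8 kHz = 0.4 kHz.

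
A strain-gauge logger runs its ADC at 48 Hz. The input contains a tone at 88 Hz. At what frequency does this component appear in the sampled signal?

8 Hz

88 Hz mod fs = 40 Hz.
40 Hz > fs/2 = 24 Hz, folds to fs − 40 Hz = 8 Hz.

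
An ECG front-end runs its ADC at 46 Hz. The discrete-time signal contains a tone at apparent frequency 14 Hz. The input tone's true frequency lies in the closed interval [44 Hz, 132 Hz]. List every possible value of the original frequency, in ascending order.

Frequencies that alias to 14 Hz are k·fs ± 14 Hz for integer k ≥ 0.
k=0: 14 Hz.
k=1: 32 Hz, 60 Hz.
k=2: 78 Hz, 106 Hz.
k=3: 124 Hz, 152 Hz.
k=4: 170 Hz, 198 Hz.
Within [44 Hz, 132 Hz]: 60 Hz, 78 Hz, 106 Hz, 124 Hz.

60 Hz, 78 Hz, 106 Hz, 124 Hz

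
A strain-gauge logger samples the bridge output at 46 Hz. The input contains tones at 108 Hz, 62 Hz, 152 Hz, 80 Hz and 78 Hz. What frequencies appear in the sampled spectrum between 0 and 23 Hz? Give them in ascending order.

12 Hz, 14 Hz, 16 Hz

fs/2 = 23 Hz.
108 Hz mod fs = 16 Hz.
16 Hz ≤ fs/2 = 23 Hz, appears at 16 Hz.
62 Hz mod fs = 16 Hz.
16 Hz ≤ fs/2 = 23 Hz, appears at 16 Hz.
152 Hz mod fs = 14 Hz.
14 Hz ≤ fs/2 = 23 Hz, appears at 14 Hz.
80 Hz mod fs = 34 Hz.
34 Hz > fs/2 = 23 Hz, folds to fs − 34 Hz = 12 Hz.
78 Hz mod fs = 32 Hz.
32 Hz > fs/2 = 23 Hz, folds to fs − 32 Hz = 14 Hz.
Distinct values: {12 Hz, 14 Hz, 16 Hz}.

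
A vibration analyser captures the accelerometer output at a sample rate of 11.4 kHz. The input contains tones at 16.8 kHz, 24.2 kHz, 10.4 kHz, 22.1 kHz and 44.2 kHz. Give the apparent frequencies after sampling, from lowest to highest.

0.7 kHz, 1 kHz, 1.4 kHz, 5.4 kHz

fs/2 = 5.7 kHz.
16.8 kHz mod fs = 5.4 kHz.
5.4 kHz ≤ fs/2 = 5.7 kHz, appears at 5.4 kHz.
24.2 kHz mod fs = 1.4 kHz.
1.4 kHz ≤ fs/2 = 5.7 kHz, appears at 1.4 kHz.
10.4 kHz > fs/2 = 5.7 kHz, folds to fs − 10.4 kHz = 1 kHz.
22.1 kHz mod fs = 10.7 kHz.
10.7 kHz > fs/2 = 5.7 kHz, folds to fs − 10.7 kHz = 0.7 kHz.
44.2 kHz mod fs = 10 kHz.
10 kHz > fs/2 = 5.7 kHz, folds to fs − 10 kHz = 1.4 kHz.
Distinct values: {0.7 kHz, 1 kHz, 1.4 kHz, 5.4 kHz}.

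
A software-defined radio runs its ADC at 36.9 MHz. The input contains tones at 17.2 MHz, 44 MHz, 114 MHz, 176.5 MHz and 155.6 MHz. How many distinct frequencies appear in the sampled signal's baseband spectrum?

4

fs/2 = 18.45 MHz.
17.2 MHz ≤ fs/2 = 18.45 MHz, passes unchanged.
44 MHz mod fs = 7.1 MHz.
7.1 MHz ≤ fs/2 = 18.45 MHz, appears at 7.1 MHz.
114 MHz mod fs = 3.3 MHz.
3.3 MHz ≤ fs/2 = 18.45 MHz, appears at 3.3 MHz.
176.5 MHz mod fs = 28.9 MHz.
28.9 MHz > fs/2 = 18.45 MHz, folds to fs − 28.9 MHz = 8 MHz.
155.6 MHz mod fs = 8 MHz.
8 MHz ≤ fs/2 = 18.45 MHz, appears at 8 MHz.
Distinct values: {3.3 MHz, 7.1 MHz, 8 MHz, 17.2 MHz} → 4.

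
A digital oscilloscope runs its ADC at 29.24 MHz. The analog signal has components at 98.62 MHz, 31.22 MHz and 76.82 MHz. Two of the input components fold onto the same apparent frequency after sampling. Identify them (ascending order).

fs/2 = 14.62 MHz.
98.62 MHz mod fs = 10.9 MHz.
10.9 MHz ≤ fs/2 = 14.62 MHz, appears at 10.9 MHz.
31.22 MHz mod fs = 1.98 MHz.
1.98 MHz ≤ fs/2 = 14.62 MHz, appears at 1.98 MHz.
76.82 MHz mod fs = 18.34 MHz.
18.34 MHz > fs/2 = 14.62 MHz, folds to fs − 18.34 MHz = 10.9 MHz.
76.82 MHz and 98.62 MHz both map to 10.9 MHz.

76.82 MHz, 98.62 MHz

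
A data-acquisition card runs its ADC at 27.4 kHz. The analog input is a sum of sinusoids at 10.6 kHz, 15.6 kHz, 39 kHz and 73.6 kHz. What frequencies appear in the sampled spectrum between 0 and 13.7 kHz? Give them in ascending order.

8.6 kHz, 10.6 kHz, 11.6 kHz, 11.8 kHz

fs/2 = 13.7 kHz.
10.6 kHz ≤ fs/2 = 13.7 kHz, passes unchanged.
15.6 kHz > fs/2 = 13.7 kHz, folds to fs − 15.6 kHz = 11.8 kHz.
39 kHz mod fs = 11.6 kHz.
11.6 kHz ≤ fs/2 = 13.7 kHz, appears at 11.6 kHz.
73.6 kHz mod fs = 18.8 kHz.
18.8 kHz > fs/2 = 13.7 kHz, folds to fs − 18.8 kHz = 8.6 kHz.
Distinct values: {8.6 kHz, 10.6 kHz, 11.6 kHz, 11.8 kHz}.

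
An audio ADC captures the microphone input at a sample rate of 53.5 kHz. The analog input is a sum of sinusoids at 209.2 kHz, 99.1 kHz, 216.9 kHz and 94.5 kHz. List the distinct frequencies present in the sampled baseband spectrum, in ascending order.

fs/2 = 26.75 kHz.
209.2 kHz mod fs = 48.7 kHz.
48.7 kHz > fs/2 = 26.75 kHz, folds to fs − 48.7 kHz = 4.8 kHz.
99.1 kHz mod fs = 45.6 kHz.
45.6 kHz > fs/2 = 26.75 kHz, folds to fs − 45.6 kHz = 7.9 kHz.
216.9 kHz mod fs = 2.9 kHz.
2.9 kHz ≤ fs/2 = 26.75 kHz, appears at 2.9 kHz.
94.5 kHz mod fs = 41 kHz.
41 kHz > fs/2 = 26.75 kHz, folds to fs − 41 kHz = 12.5 kHz.
Distinct values: {2.9 kHz, 4.8 kHz, 7.9 kHz, 12.5 kHz}.

2.9 kHz, 4.8 kHz, 7.9 kHz, 12.5 kHz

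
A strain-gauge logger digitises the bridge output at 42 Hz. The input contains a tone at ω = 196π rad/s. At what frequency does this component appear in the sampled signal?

ω = 196π rad/s → f = ω/(2π) = 98 Hz.
98 Hz mod fs = 14 Hz.
14 Hz ≤ fs/2 = 21 Hz, appears at 14 Hz.

14 Hz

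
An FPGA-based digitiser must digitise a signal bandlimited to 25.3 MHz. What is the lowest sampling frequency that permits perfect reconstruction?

Nyquist rate = 2 × 25.3 MHz = 50.6 MHz.

50.6 MHz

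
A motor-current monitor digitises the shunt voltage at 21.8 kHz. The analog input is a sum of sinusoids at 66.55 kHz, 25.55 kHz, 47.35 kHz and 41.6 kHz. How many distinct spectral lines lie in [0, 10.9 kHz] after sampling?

fs/2 = 10.9 kHz.
66.55 kHz mod fs = 1.15 kHz.
1.15 kHz ≤ fs/2 = 10.9 kHz, appears at 1.15 kHz.
25.55 kHz mod fs = 3.75 kHz.
3.75 kHz ≤ fs/2 = 10.9 kHz, appears at 3.75 kHz.
47.35 kHz mod fs = 3.75 kHz.
3.75 kHz ≤ fs/2 = 10.9 kHz, appears at 3.75 kHz.
41.6 kHz mod fs = 19.8 kHz.
19.8 kHz > fs/2 = 10.9 kHz, folds to fs − 19.8 kHz = 2 kHz.
Distinct values: {1.15 kHz, 2 kHz, 3.75 kHz} → 3.

3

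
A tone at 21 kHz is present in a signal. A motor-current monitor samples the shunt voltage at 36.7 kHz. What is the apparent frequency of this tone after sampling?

15.7 kHz

21 kHz > fs/2 = 18.35 kHz, folds to fs − 21 kHz = 15.7 kHz.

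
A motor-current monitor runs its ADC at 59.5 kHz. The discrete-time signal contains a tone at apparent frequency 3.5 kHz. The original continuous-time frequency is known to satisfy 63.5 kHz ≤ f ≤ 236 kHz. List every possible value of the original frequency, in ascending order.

115.5 kHz, 122.5 kHz, 175 kHz, 182 kHz, 234.5 kHz

Frequencies that alias to 3.5 kHz are k·fs ± 3.5 kHz for integer k ≥ 0.
k=0: 3.5 kHz.
k=1: 56 kHz, 63 kHz.
k=2: 115.5 kHz, 122.5 kHz.
k=3: 175 kHz, 182 kHz.
k=4: 234.5 kHz, 241.5 kHz.
k=5: 294 kHz, 301 kHz.
Within [63.5 kHz, 236 kHz]: 115.5 kHz, 122.5 kHz, 175 kHz, 182 kHz, 234.5 kHz.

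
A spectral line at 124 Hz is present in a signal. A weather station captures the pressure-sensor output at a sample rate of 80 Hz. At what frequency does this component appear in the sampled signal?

124 Hz mod fs = 44 Hz.
44 Hz > fs/2 = 40 Hz, folds to fs − 44 Hz = 36 Hz.

36 Hz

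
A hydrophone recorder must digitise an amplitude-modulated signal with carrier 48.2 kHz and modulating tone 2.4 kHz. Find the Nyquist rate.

101.2 kHz

AM sidebands sit at fc ± fm = 45.8 kHz and 50.6 kHz.
Highest-frequency component: 50.6 kHz.
Nyquist rate = 2 × 50.6 kHz = 101.2 kHz.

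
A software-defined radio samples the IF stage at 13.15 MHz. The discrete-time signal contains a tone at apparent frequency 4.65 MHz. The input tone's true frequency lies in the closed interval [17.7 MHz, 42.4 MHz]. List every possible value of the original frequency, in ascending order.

Frequencies that alias to 4.65 MHz are k·fs ± 4.65 MHz for integer k ≥ 0.
k=0: 4.65 MHz.
k=1: 8.5 MHz, 17.8 MHz.
k=2: 21.65 MHz, 30.95 MHz.
k=3: 34.8 MHz, 44.1 MHz.
k=4: 47.95 MHz, 57.25 MHz.
Within [17.7 MHz, 42.4 MHz]: 17.8 MHz, 21.65 MHz, 30.95 MHz, 34.8 MHz.

17.8 MHz, 21.65 MHz, 30.95 MHz, 34.8 MHz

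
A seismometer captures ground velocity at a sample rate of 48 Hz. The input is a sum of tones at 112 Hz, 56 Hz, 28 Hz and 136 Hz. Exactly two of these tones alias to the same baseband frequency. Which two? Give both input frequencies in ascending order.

fs/2 = 24 Hz.
112 Hz mod fs = 16 Hz.
16 Hz ≤ fs/2 = 24 Hz, appears at 16 Hz.
56 Hz mod fs = 8 Hz.
8 Hz ≤ fs/2 = 24 Hz, appears at 8 Hz.
28 Hz > fs/2 = 24 Hz, folds to fs − 28 Hz = 20 Hz.
136 Hz mod fs = 40 Hz.
40 Hz > fs/2 = 24 Hz, folds to fs − 40 Hz = 8 Hz.
56 Hz and 136 Hz both map to 8 Hz.

56 Hz, 136 Hz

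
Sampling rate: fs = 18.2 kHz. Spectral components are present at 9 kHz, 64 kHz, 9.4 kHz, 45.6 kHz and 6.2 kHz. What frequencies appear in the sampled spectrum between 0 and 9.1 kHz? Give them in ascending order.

fs/2 = 9.1 kHz.
9 kHz ≤ fs/2 = 9.1 kHz, passes unchanged.
64 kHz mod fs = 9.4 kHz.
9.4 kHz > fs/2 = 9.1 kHz, folds to fs − 9.4 kHz = 8.8 kHz.
9.4 kHz > fs/2 = 9.1 kHz, folds to fs − 9.4 kHz = 8.8 kHz.
45.6 kHz mod fs = 9.2 kHz.
9.2 kHz > fs/2 = 9.1 kHz, folds to fs − 9.2 kHz = 9 kHz.
6.2 kHz ≤ fs/2 = 9.1 kHz, passes unchanged.
Distinct values: {6.2 kHz, 8.8 kHz, 9 kHz}.

6.2 kHz, 8.8 kHz, 9 kHz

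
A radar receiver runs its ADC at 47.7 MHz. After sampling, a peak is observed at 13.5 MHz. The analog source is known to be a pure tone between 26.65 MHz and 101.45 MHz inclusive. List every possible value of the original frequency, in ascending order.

Frequencies that alias to 13.5 MHz are k·fs ± 13.5 MHz for integer k ≥ 0.
k=0: 13.5 MHz.
k=1: 34.2 MHz, 61.2 MHz.
k=2: 81.9 MHz, 108.9 MHz.
k=3: 129.6 MHz, 156.6 MHz.
Within [26.65 MHz, 101.45 MHz]: 34.2 MHz, 61.2 MHz, 81.9 MHz.

34.2 MHz, 61.2 MHz, 81.9 MHz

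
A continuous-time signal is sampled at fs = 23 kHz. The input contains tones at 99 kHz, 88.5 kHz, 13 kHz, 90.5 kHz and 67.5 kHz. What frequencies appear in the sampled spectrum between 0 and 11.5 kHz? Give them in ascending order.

fs/2 = 11.5 kHz.
99 kHz mod fs = 7 kHz.
7 kHz ≤ fs/2 = 11.5 kHz, appears at 7 kHz.
88.5 kHz mod fs = 19.5 kHz.
19.5 kHz > fs/2 = 11.5 kHz, folds to fs − 19.5 kHz = 3.5 kHz.
13 kHz > fs/2 = 11.5 kHz, folds to fs − 13 kHz = 10 kHz.
90.5 kHz mod fs = 21.5 kHz.
21.5 kHz > fs/2 = 11.5 kHz, folds to fs − 21.5 kHz = 1.5 kHz.
67.5 kHz mod fs = 21.5 kHz.
21.5 kHz > fs/2 = 11.5 kHz, folds to fs − 21.5 kHz = 1.5 kHz.
Distinct values: {1.5 kHz, 3.5 kHz, 7 kHz, 10 kHz}.

1.5 kHz, 3.5 kHz, 7 kHz, 10 kHz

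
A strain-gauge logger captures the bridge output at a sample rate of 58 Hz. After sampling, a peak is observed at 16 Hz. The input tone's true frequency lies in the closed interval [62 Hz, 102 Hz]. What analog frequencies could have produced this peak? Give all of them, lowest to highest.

74 Hz, 100 Hz

Frequencies that alias to 16 Hz are k·fs ± 16 Hz for integer k ≥ 0.
k=0: 16 Hz.
k=1: 42 Hz, 74 Hz.
k=2: 100 Hz, 132 Hz.
k=3: 158 Hz, 190 Hz.
Within [62 Hz, 102 Hz]: 74 Hz, 100 Hz.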